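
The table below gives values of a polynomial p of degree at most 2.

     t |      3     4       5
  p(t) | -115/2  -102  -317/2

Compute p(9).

Write p(t) = at^2 + bt + c. Substituting each data point gives a linear system:
  9a + 3b + c = -115/2
  16a + 4b + c = -102
  25a + 5b + c = -317/2
Solving the system yields a = -6, b = -5/2, c = 4.
So p(t) = -6t^2 - (5/2)t + 4.
Then p(9) = -1009/2.

-1009/2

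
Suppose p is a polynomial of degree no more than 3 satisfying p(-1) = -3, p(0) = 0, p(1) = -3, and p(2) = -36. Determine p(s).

Using the Lagrange interpolation formula with nodes -1, 0, 1, 2:
  L_0(s) = s(s - 1)(s - 2) / -6
  L_1(s) = (s + 1)(s - 1)(s - 2) / 2
  L_2(s) = (s + 1)s(s - 2) / -2
  L_3(s) = (s + 1)s(s - 1) / 6
Then p(s) = -3·L_0(s) + 0·L_1(s) - 3·L_2(s) - 36·L_3(s).
Expanding and collecting terms gives p(s) = -4s^3 - 3s^2 + 4s.
Check: p(2) = -36. ✓

p(s) = -4s^3 - 3s^2 + 4s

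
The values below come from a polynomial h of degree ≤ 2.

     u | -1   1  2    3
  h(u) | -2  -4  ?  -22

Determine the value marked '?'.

-11

The 3 known points determine the degree-2 polynomial uniquely.
Write h(u) = au^2 + bu + c. Substituting each data point gives a linear system:
  a - b + c = -2
  a + b + c = -4
  9a + 3b + c = -22
Solving the system yields a = -2, b = -1, c = -1.
So h(u) = -2u^2 - u - 1.
Then h(2) = -11.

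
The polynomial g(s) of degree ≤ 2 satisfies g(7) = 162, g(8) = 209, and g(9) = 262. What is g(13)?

Write g(s) = as^2 + bs + c. Substituting each data point gives a linear system:
  49a + 7b + c = 162
  64a + 8b + c = 209
  81a + 9b + c = 262
Solving the system yields a = 3, b = 2, c = 1.
So g(s) = 3s^2 + 2s + 1.
Then g(13) = 534.

534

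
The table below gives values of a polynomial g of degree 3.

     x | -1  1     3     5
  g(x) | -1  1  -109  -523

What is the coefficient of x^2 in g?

-2

Write g(x) = ax^3 + bx^2 + cx + d. Substituting each data point gives a linear system:
  -a + b - c + d = -1
  a + b + c + d = 1
  27a + 9b + 3c + d = -109
  125a + 25b + 5c + d = -523
Solving the system yields a = -4, b = -2, c = 5, d = 2.
So g(x) = -4x³ - 2x² + 5x + 2.
The coefficient of x^2 is -2.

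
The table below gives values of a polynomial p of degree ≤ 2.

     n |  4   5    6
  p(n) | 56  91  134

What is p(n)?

p(n) = 4n^2 - n - 4

Write p(n) = an^2 + bn + c. Substituting each data point gives a linear system:
  16a + 4b + c = 56
  25a + 5b + c = 91
  36a + 6b + c = 134
Solving the system yields a = 4, b = -1, c = -4.
So p(n) = 4n² - n - 4.
Check: p(6) = 134. ✓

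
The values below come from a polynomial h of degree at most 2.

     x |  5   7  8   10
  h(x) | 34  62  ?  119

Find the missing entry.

79

The 3 known points determine the degree-2 polynomial uniquely.
Write h(x) = ax^2 + bx + c. Substituting each data point gives a linear system:
  25a + 5b + c = 34
  49a + 7b + c = 62
  100a + 10b + c = 119
Solving the system yields a = 1, b = 2, c = -1.
So h(x) = x² + 2x - 1.
Then h(8) = 79.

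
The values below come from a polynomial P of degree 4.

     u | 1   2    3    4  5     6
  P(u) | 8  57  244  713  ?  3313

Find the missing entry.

The 5 known points determine the degree-4 polynomial uniquely.
Write P(u) = au^4 + bu^3 + cu^2 + du + e. Substituting each data point gives a linear system:
  a + b + c + d + e = 8
  16a + 8b + 4c + 2d + e = 57
  81a + 27b + 9c + 3d + e = 244
  256a + 64b + 16c + 4d + e = 713
  1296a + 216b + 36c + 6d + e = 3313
Solving the system yields a = 2, b = 4, c = -5, d = 6, e = 1.
So P(u) = 2u^4 + 4u^3 - 5u^2 + 6u + 1.
Then P(5) = 1656.

1656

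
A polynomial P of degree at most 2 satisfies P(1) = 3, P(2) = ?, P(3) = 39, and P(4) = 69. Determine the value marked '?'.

17

The 3 known points determine the degree-2 polynomial uniquely.
Write P(t) = at^2 + bt + c. Substituting each data point gives a linear system:
  a + b + c = 3
  9a + 3b + c = 39
  16a + 4b + c = 69
Solving the system yields a = 4, b = 2, c = -3.
So P(t) = 4t^2 + 2t - 3.
Then P(2) = 17.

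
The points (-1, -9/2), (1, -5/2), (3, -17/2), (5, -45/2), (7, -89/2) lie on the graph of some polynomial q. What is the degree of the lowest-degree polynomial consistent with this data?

2

Forward differences of the values at t = -1, 1, 3, 5, 7:
  q  : -9/2  -5/2  -17/2  -45/2  -89/2
  Δ  : 2  -6  -14  -22
  Δ^2: -8  -8  -8
  Δ^3: 0  0
  Δ^4: 0
The second differences are constant (-8) and nonzero, while all higher differences vanish, so the minimal degree is 2.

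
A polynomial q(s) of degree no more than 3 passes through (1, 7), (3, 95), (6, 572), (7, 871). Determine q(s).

Write q(s) = as^3 + bs^2 + cs + d. Substituting each data point gives a linear system:
  a + b + c + d = 7
  27a + 9b + 3c + d = 95
  216a + 36b + 6c + d = 572
  343a + 49b + 7c + d = 871
Solving the system yields a = 2, b = 3, c = 6, d = -4.
So q(s) = 2s^3 + 3s^2 + 6s - 4.
Check: q(3) = 95. ✓

q(s) = 2s^3 + 3s^2 + 6s - 4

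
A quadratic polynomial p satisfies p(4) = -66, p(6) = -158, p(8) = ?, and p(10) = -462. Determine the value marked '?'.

On equispaced nodes a degree-2 polynomial has vanishing third forward difference, so
  - p(4) + 3·p(6) - 3·p(8) + p(10) = 0.
Substituting the known values and solving for p(8):
  -3·p(8) = 870
  p(8) = -290.

-290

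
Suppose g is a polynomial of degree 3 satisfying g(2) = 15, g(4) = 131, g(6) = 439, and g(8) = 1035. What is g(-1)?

Using the Lagrange interpolation formula with nodes 2, 4, 6, 8:
  L_0(x) = (x - 4)(x - 6)(x - 8) / -48
  L_1(x) = (x - 2)(x - 6)(x - 8) / 16
  L_2(x) = (x - 2)(x - 4)(x - 8) / -16
  L_3(x) = (x - 2)(x - 4)(x - 6) / 48
Then g(x) = 15·L_0(x) + 131·L_1(x) + 439·L_2(x) + 1035·L_3(x).
Expanding and collecting terms gives g(x) = 2x^3 + 2x - 5.
Evaluating at x = -1: g(-1) = -9.

-9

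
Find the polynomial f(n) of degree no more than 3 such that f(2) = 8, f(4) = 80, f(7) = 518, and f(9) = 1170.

f(n) = 2n^3 - 4n^2 + 4n

Write f(n) = an^3 + bn^2 + cn + d. Substituting each data point gives a linear system:
  8a + 4b + 2c + d = 8
  64a + 16b + 4c + d = 80
  343a + 49b + 7c + d = 518
  729a + 81b + 9c + d = 1170
Solving the system yields a = 2, b = -4, c = 4, d = 0.
So f(n) = 2n^3 - 4n^2 + 4n.
Check: f(2) = 8. ✓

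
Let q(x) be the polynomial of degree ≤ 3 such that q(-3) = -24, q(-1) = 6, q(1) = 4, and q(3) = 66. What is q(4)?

Using the Lagrange interpolation formula with nodes -3, -1, 1, 3:
  L_0(x) = (x + 1)(x - 1)(x - 3) / -48
  L_1(x) = (x + 3)(x - 1)(x - 3) / 16
  L_2(x) = (x + 3)(x + 1)(x - 3) / -16
  L_3(x) = (x + 3)(x + 1)(x - 1) / 48
Then q(x) = -24·L_0(x) + 6·L_1(x) + 4·L_2(x) + 66·L_3(x).
Expanding and collecting terms gives q(x) = 2x³ + 2x² - 3x + 3.
Evaluating at x = 4: q(4) = 151.

151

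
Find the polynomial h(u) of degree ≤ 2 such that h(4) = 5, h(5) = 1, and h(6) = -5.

Using the Lagrange interpolation formula with nodes 4, 5, 6:
  L_0(u) = (u - 5)(u - 6) / 2
  L_1(u) = (u - 4)(u - 6) / -1
  L_2(u) = (u - 4)(u - 5) / 2
Then h(u) = 5·L_0(u) + 1·L_1(u) - 5·L_2(u).
Expanding and collecting terms gives h(u) = -u² + 5u + 1.
Check: h(4) = 5. ✓

h(u) = -u^2 + 5u + 1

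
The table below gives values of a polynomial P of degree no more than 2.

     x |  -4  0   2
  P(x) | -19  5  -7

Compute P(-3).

-7

Using the Lagrange interpolation formula with nodes -4, 0, 2:
  L_0(x) = x(x - 2) / 24
  L_1(x) = (x + 4)(x - 2) / -8
  L_2(x) = (x + 4)x / 12
Then P(x) = -19·L_0(x) + 5·L_1(x) - 7·L_2(x).
Expanding and collecting terms gives P(x) = -2x² - 2x + 5.
Evaluating at x = -3: P(-3) = -7.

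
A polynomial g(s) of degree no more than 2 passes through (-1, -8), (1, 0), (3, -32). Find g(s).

Write g(s) = as^2 + bs + c. Substituting each data point gives a linear system:
  a - b + c = -8
  a + b + c = 0
  9a + 3b + c = -32
Solving the system yields a = -5, b = 4, c = 1.
So g(s) = -5s^2 + 4s + 1.
Check: g(-1) = -8. ✓

g(s) = -5s^2 + 4s + 1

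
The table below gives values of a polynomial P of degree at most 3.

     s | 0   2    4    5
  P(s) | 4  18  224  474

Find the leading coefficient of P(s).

5

Write P(s) = as^3 + bs^2 + cs + d. Substituting each data point gives a linear system:
  d = 4
  8a + 4b + 2c + d = 18
  64a + 16b + 4c + d = 224
  125a + 25b + 5c + d = 474
Solving the system yields a = 5, b = -6, c = -1, d = 4.
So P(s) = 5s³ - 6s² - s + 4.
The leading coefficient is 5.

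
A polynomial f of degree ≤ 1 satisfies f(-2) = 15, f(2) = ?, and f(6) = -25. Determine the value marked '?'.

The 2 known points determine the degree-1 polynomial uniquely.
Write f(t) = at + b. Substituting each data point gives a linear system:
  -2a + b = 15
  6a + b = -25
Solving the system yields a = -5, b = 5.
So f(t) = -5t + 5.
Then f(2) = -5.

-5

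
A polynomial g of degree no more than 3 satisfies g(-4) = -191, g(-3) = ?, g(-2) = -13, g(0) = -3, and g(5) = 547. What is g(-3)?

The 4 known points determine the degree-3 polynomial uniquely.
Write g(x) = ax^3 + bx^2 + cx + d. Substituting each data point gives a linear system:
  -64a + 16b - 4c + d = -191
  -8a + 4b - 2c + d = -13
  d = -3
  125a + 25b + 5c + d = 547
Solving the system yields a = 4, b = 3, c = -5, d = -3.
So g(x) = 4x^3 + 3x^2 - 5x - 3.
Then g(-3) = -69.

-69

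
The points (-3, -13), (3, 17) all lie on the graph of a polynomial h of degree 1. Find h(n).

Write h(n) = an + b. Substituting each data point gives a linear system:
  -3a + b = -13
  3a + b = 17
Solving the system yields a = 5, b = 2.
So h(n) = 5n + 2.
Check: h(-3) = -13. ✓

h(n) = 5n + 2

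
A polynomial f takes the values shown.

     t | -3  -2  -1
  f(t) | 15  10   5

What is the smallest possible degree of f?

1

Forward differences of the values at t = -3, -2, -1:
  f  : 15  10  5
  Δ  : -5  -5
  Δ^2: 0
The first differences are constant (-5) and nonzero, while all higher differences vanish, so the minimal degree is 1.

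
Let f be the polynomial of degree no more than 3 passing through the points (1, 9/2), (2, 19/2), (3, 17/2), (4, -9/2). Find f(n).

f(n) = -n^3 + 3n^2 + 3n - 1/2

Write f(n) = an^3 + bn^2 + cn + d. Substituting each data point gives a linear system:
  a + b + c + d = 9/2
  8a + 4b + 2c + d = 19/2
  27a + 9b + 3c + d = 17/2
  64a + 16b + 4c + d = -9/2
Solving the system yields a = -1, b = 3, c = 3, d = -1/2.
So f(n) = -n³ + 3n² + 3n - 1/2.
Check: f(4) = -9/2. ✓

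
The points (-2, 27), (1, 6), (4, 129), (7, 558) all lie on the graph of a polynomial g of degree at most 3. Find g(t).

g(t) = t^3 + 5t^2 - 5t + 5

Using the Lagrange interpolation formula with nodes -2, 1, 4, 7:
  L_0(t) = (t - 1)(t - 4)(t - 7) / -162
  L_1(t) = (t + 2)(t - 4)(t - 7) / 54
  L_2(t) = (t + 2)(t - 1)(t - 7) / -54
  L_3(t) = (t + 2)(t - 1)(t - 4) / 162
Then g(t) = 27·L_0(t) + 6·L_1(t) + 129·L_2(t) + 558·L_3(t).
Expanding and collecting terms gives g(t) = t³ + 5t² - 5t + 5.
Check: g(7) = 558. ✓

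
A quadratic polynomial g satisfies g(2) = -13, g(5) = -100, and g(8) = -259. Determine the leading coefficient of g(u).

-4

Write g(u) = au^2 + bu + c. Substituting each data point gives a linear system:
  4a + 2b + c = -13
  25a + 5b + c = -100
  64a + 8b + c = -259
Solving the system yields a = -4, b = -1, c = 5.
So g(u) = -4u^2 - u + 5.
The leading coefficient is -4.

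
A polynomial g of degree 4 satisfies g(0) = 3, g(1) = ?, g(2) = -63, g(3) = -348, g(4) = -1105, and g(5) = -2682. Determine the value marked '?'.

On equispaced nodes a degree-4 polynomial has vanishing fifth forward difference, so
  - g(0) + 5·g(1) - 10·g(2) + 10·g(3) - 5·g(4) + g(5) = 0.
Substituting the known values and solving for g(1):
  5·g(1) = 10
  g(1) = 2.

2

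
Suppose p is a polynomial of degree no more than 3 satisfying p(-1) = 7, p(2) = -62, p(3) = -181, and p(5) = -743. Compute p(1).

-11

Write p(x) = ax^3 + bx^2 + cx + d. Substituting each data point gives a linear system:
  -a + b - c + d = 7
  8a + 4b + 2c + d = -62
  27a + 9b + 3c + d = -181
  125a + 25b + 5c + d = -743
Solving the system yields a = -5, b = -4, c = -4, d = 2.
So p(x) = -5x^3 - 4x^2 - 4x + 2.
Then p(1) = -11.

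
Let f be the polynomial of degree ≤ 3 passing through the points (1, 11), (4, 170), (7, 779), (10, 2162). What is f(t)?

Using the Lagrange interpolation formula with nodes 1, 4, 7, 10:
  L_0(t) = (t - 4)(t - 7)(t - 10) / -162
  L_1(t) = (t - 1)(t - 7)(t - 10) / 54
  L_2(t) = (t - 1)(t - 4)(t - 10) / -54
  L_3(t) = (t - 1)(t - 4)(t - 7) / 162
Then f(t) = 11·L_0(t) + 170·L_1(t) + 779·L_2(t) + 2162·L_3(t).
Expanding and collecting terms gives f(t) = 2t^3 + t^2 + 6t + 2.
Check: f(1) = 11. ✓

f(t) = 2t^3 + t^2 + 6t + 2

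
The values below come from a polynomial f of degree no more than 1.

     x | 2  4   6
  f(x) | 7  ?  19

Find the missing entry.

On equispaced nodes a degree-1 polynomial has vanishing second forward difference, so
  f(2) - 2·f(4) + f(6) = 0.
Substituting the known values and solving for f(4):
  -2·f(4) = -26
  f(4) = 13.

13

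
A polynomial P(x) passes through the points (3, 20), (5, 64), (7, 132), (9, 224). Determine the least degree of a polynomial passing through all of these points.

2

Forward differences of the values at x = 3, 5, 7, 9:
  P  : 20  64  132  224
  Δ  : 44  68  92
  Δ^2: 24  24
  Δ^3: 0
The second differences are constant (24) and nonzero, while all higher differences vanish, so the minimal degree is 2.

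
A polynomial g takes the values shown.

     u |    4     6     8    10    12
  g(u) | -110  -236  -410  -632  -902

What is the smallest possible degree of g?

2

Forward differences of the values at u = 4, 6, 8, 10, 12:
  g  : -110  -236  -410  -632  -902
  Δ  : -126  -174  -222  -270
  Δ^2: -48  -48  -48
  Δ^3: 0  0
  Δ^4: 0
The second differences are constant (-48) and nonzero, while all higher differences vanish, so the minimal degree is 2.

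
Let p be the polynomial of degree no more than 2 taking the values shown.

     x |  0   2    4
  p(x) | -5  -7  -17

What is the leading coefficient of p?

-1

Write p(x) = ax^2 + bx + c. Substituting each data point gives a linear system:
  c = -5
  4a + 2b + c = -7
  16a + 4b + c = -17
Solving the system yields a = -1, b = 1, c = -5.
So p(x) = -x² + x - 5.
The leading coefficient is -1.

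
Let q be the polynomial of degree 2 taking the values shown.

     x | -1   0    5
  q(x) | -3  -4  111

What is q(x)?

Write q(x) = ax^2 + bx + c. Substituting each data point gives a linear system:
  a - b + c = -3
  c = -4
  25a + 5b + c = 111
Solving the system yields a = 4, b = 3, c = -4.
So q(x) = 4x^2 + 3x - 4.
Check: q(5) = 111. ✓

q(x) = 4x^2 + 3x - 4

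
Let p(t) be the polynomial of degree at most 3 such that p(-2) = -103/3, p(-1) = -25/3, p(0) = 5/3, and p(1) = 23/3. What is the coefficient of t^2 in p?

Write p(t) = at^3 + bt^2 + ct + d. Substituting each data point gives a linear system:
  -8a + 4b - 2c + d = -103/3
  -a + b - c + d = -25/3
  d = 5/3
  a + b + c + d = 23/3
Solving the system yields a = 2, b = -2, c = 6, d = 5/3.
So p(t) = 2t^3 - 2t^2 + 6t + 5/3.
The coefficient of t^2 is -2.

-2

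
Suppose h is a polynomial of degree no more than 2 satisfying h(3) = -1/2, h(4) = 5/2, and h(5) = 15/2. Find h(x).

Write h(x) = ax^2 + bx + c. Substituting each data point gives a linear system:
  9a + 3b + c = -1/2
  16a + 4b + c = 5/2
  25a + 5b + c = 15/2
Solving the system yields a = 1, b = -4, c = 5/2.
So h(x) = x^2 - 4x + 5/2.
Check: h(4) = 5/2. ✓

h(x) = x^2 - 4x + 5/2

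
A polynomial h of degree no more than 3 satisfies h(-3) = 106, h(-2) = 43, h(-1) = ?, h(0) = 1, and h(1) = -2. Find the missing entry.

12

On equispaced nodes a degree-3 polynomial has vanishing fourth forward difference, so
  h(-3) - 4·h(-2) + 6·h(-1) - 4·h(0) + h(1) = 0.
Substituting the known values and solving for h(-1):
  6·h(-1) = 72
  h(-1) = 12.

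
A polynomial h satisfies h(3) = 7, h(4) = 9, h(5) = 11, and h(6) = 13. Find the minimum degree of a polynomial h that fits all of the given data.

1

Forward differences of the values at t = 3, 4, 5, 6:
  h  : 7  9  11  13
  Δ  : 2  2  2
  Δ^2: 0  0
  Δ^3: 0
The first differences are constant (2) and nonzero, while all higher differences vanish, so the minimal degree is 1.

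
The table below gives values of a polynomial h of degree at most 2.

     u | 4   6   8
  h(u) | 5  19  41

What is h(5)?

Write h(u) = au^2 + bu + c. Substituting each data point gives a linear system:
  16a + 4b + c = 5
  36a + 6b + c = 19
  64a + 8b + c = 41
Solving the system yields a = 1, b = -3, c = 1.
So h(u) = u^2 - 3u + 1.
Then h(5) = 11.

11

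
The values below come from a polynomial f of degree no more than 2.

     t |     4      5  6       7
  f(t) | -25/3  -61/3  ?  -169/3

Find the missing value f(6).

-109/3

On equispaced nodes a degree-2 polynomial has vanishing third forward difference, so
  - f(4) + 3·f(5) - 3·f(6) + f(7) = 0.
Substituting the known values and solving for f(6):
  -3·f(6) = 109
  f(6) = -109/3.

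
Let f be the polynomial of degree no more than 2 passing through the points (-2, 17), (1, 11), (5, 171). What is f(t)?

f(t) = 6t^2 + 4t + 1

Using the Lagrange interpolation formula with nodes -2, 1, 5:
  L_0(t) = (t - 1)(t - 5) / 21
  L_1(t) = (t + 2)(t - 5) / -12
  L_2(t) = (t + 2)(t - 1) / 28
Then f(t) = 17·L_0(t) + 11·L_1(t) + 171·L_2(t).
Expanding and collecting terms gives f(t) = 6t^2 + 4t + 1.
Check: f(1) = 11. ✓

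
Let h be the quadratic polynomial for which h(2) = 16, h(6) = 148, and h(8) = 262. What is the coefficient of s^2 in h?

4

Write h(s) = as^2 + bs + c. Substituting each data point gives a linear system:
  4a + 2b + c = 16
  36a + 6b + c = 148
  64a + 8b + c = 262
Solving the system yields a = 4, b = 1, c = -2.
So h(s) = 4s^2 + s - 2.
The leading coefficient is 4.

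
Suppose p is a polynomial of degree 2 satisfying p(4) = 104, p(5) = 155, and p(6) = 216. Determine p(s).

p(s) = 5s^2 + 6s

Write p(s) = as^2 + bs + c. Substituting each data point gives a linear system:
  16a + 4b + c = 104
  25a + 5b + c = 155
  36a + 6b + c = 216
Solving the system yields a = 5, b = 6, c = 0.
So p(s) = 5s^2 + 6s.
Check: p(6) = 216. ✓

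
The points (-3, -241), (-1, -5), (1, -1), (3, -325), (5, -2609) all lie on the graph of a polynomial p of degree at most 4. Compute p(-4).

Using the Lagrange interpolation formula with nodes -3, -1, 1, 3, 5:
  L_0(s) = (s + 1)(s - 1)(s - 3)(s - 5) / 384
  L_1(s) = (s + 3)(s - 1)(s - 3)(s - 5) / -96
  L_2(s) = (s + 3)(s + 1)(s - 3)(s - 5) / 64
  L_3(s) = (s + 3)(s + 1)(s - 1)(s - 5) / -96
  L_4(s) = (s + 3)(s + 1)(s - 1)(s - 3) / 384
Then p(s) = -241·L_0(s) - 5·L_1(s) - 1·L_2(s) - 325·L_3(s) - 2609·L_4(s).
Expanding and collecting terms gives p(s) = -4s^4 - 2s^3 + 5s^2 + 4s - 4.
Evaluating at s = -4: p(-4) = -836.

-836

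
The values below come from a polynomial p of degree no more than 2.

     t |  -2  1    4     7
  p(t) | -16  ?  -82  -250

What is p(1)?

The 3 known points determine the degree-2 polynomial uniquely.
Write p(t) = at^2 + bt + c. Substituting each data point gives a linear system:
  4a - 2b + c = -16
  16a + 4b + c = -82
  49a + 7b + c = -250
Solving the system yields a = -5, b = -1, c = 2.
So p(t) = -5t^2 - t + 2.
Then p(1) = -4.

-4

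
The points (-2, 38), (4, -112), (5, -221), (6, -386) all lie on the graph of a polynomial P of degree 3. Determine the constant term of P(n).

4

Write P(n) = an^3 + bn^2 + cn + d. Substituting each data point gives a linear system:
  -8a + 4b - 2c + d = 38
  64a + 16b + 4c + d = -112
  125a + 25b + 5c + d = -221
  216a + 36b + 6c + d = -386
Solving the system yields a = -2, b = 2, c = -5, d = 4.
So P(n) = -2n³ + 2n² - 5n + 4.
The constant term is 4.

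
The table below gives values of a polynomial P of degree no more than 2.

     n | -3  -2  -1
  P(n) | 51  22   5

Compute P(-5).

145

Forward differences of the values at n = -3, -2, -1:
  P  : 51  22  5
  Δ  : -29  -17
  Δ^2: 12
The second differences are constant, confirming degree 2.
Interpolating (Newton forward form) and evaluating at n = -5 gives P(-5) = 145.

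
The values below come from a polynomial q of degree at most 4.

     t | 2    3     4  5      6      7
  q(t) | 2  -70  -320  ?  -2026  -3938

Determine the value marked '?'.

On equispaced nodes a degree-4 polynomial has vanishing fifth forward difference, so
  - q(2) + 5·q(3) - 10·q(4) + 10·q(5) - 5·q(6) + q(7) = 0.
Substituting the known values and solving for q(5):
  10·q(5) = -9040
  q(5) = -904.

-904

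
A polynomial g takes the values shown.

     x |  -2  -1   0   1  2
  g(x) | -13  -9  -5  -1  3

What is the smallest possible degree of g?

1

Forward differences of the values at x = -2, -1, 0, 1, 2:
  g  : -13  -9  -5  -1  3
  Δ  : 4  4  4  4
  Δ^2: 0  0  0
  Δ^3: 0  0
  Δ^4: 0
The first differences are constant (4) and nonzero, while all higher differences vanish, so the minimal degree is 1.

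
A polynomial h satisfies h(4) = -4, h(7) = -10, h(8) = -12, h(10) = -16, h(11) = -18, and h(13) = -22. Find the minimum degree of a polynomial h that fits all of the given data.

Divided differences on the nodes 4, 7, 8, 10, 11, 13:
  order 0: -4  -10  -12  -16  -18  -22
  order 1: -2  -2  -2  -2  -2
  order 2: 0  0  0  0
  order 3: 0  0  0
  order 4: 0  0
  order 5: 0
The order-1 divided differences are all -2 (nonzero) and every higher order vanishes, so the data lies on a polynomial of degree exactly 1.

1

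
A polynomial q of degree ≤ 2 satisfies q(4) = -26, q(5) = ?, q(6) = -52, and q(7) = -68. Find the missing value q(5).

-38

On equispaced nodes a degree-2 polynomial has vanishing third forward difference, so
  - q(4) + 3·q(5) - 3·q(6) + q(7) = 0.
Substituting the known values and solving for q(5):
  3·q(5) = -114
  q(5) = -38.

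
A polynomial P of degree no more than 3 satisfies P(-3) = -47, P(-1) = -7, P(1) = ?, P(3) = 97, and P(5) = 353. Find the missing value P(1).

9

The 4 known points determine the degree-3 polynomial uniquely.
Write P(n) = an^3 + bn^2 + cn + d. Substituting each data point gives a linear system:
  -27a + 9b - 3c + d = -47
  -a + b - c + d = -7
  27a + 9b + 3c + d = 97
  125a + 25b + 5c + d = 353
Solving the system yields a = 2, b = 3, c = 6, d = -2.
So P(n) = 2n³ + 3n² + 6n - 2.
Then P(1) = 9.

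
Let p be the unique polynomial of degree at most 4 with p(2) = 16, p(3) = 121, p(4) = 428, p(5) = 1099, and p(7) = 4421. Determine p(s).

p(s) = 2s^4 - s^3 - 6s + 4

Write p(s) = as^4 + bs^3 + cs^2 + ds + e. Substituting each data point gives a linear system:
  16a + 8b + 4c + 2d + e = 16
  81a + 27b + 9c + 3d + e = 121
  256a + 64b + 16c + 4d + e = 428
  625a + 125b + 25c + 5d + e = 1099
  2401a + 343b + 49c + 7d + e = 4421
Solving the system yields a = 2, b = -1, c = 0, d = -6, e = 4.
So p(s) = 2s⁴ - s³ - 6s + 4.
Check: p(3) = 121. ✓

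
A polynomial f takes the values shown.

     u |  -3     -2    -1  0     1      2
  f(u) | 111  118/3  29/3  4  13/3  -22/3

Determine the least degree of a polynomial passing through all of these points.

3

Forward differences of the values at u = -3, -2, -1, 0, 1, 2:
  f  : 111  118/3  29/3  4  13/3  -22/3
  Δ  : -215/3  -89/3  -17/3  1/3  -35/3
  Δ^2: 42  24  6  -12
  Δ^3: -18  -18  -18
  Δ^4: 0  0
  Δ^5: 0
The third differences are constant (-18) and nonzero, while all higher differences vanish, so the minimal degree is 3.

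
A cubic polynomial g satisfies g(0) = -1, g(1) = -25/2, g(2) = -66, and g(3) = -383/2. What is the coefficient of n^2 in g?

-6

Write g(n) = an^3 + bn^2 + cn + d. Substituting each data point gives a linear system:
  d = -1
  a + b + c + d = -25/2
  8a + 4b + 2c + d = -66
  27a + 9b + 3c + d = -383/2
Solving the system yields a = -5, b = -6, c = -1/2, d = -1.
So g(n) = -5n³ - 6n² - (1/2)n - 1.
The coefficient of n^2 is -6.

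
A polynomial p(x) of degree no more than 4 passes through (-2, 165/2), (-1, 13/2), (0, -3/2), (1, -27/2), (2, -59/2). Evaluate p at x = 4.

Forward differences of the values at x = -2, -1, 0, 1, 2:
  p  : 165/2  13/2  -3/2  -27/2  -59/2
  Δ  : -76  -8  -12  -16
  Δ^2: 68  -4  -4
  Δ^3: -72  0
  Δ^4: 72
The fourth differences are constant, confirming degree 4.
Interpolating (Newton forward form) and evaluating at x = 4 gives p(4) = 573/2.

573/2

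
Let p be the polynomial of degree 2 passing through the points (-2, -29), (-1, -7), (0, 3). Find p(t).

Using the Lagrange interpolation formula with nodes -2, -1, 0:
  L_0(t) = (t + 1)t / 2
  L_1(t) = (t + 2)t / -1
  L_2(t) = (t + 2)(t + 1) / 2
Then p(t) = -29·L_0(t) - 7·L_1(t) + 3·L_2(t).
Expanding and collecting terms gives p(t) = -6t^2 + 4t + 3.
Check: p(-2) = -29. ✓

p(t) = -6t^2 + 4t + 3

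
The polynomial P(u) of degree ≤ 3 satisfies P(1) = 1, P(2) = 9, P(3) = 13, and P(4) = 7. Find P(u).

Write P(u) = au^3 + bu^2 + cu + d. Substituting each data point gives a linear system:
  a + b + c + d = 1
  8a + 4b + 2c + d = 9
  27a + 9b + 3c + d = 13
  64a + 16b + 4c + d = 7
Solving the system yields a = -1, b = 4, c = 3, d = -5.
So P(u) = -u^3 + 4u^2 + 3u - 5.
Check: P(4) = 7. ✓

P(u) = -u^3 + 4u^2 + 3u - 5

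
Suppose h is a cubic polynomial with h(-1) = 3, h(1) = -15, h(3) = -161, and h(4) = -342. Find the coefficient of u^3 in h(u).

Write h(u) = au^3 + bu^2 + cu + d. Substituting each data point gives a linear system:
  -a + b - c + d = 3
  a + b + c + d = -15
  27a + 9b + 3c + d = -161
  64a + 16b + 4c + d = -342
Solving the system yields a = -4, b = -4, c = -5, d = -2.
So h(u) = -4u^3 - 4u^2 - 5u - 2.
The leading coefficient is -4.

-4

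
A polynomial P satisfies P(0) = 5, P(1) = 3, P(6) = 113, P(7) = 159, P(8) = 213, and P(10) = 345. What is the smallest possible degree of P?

Divided differences on the nodes 0, 1, 6, 7, 8, 10:
  order 0: 5  3  113  159  213  345
  order 1: -2  22  46  54  66
  order 2: 4  4  4  4
  order 3: 0  0  0
  order 4: 0  0
  order 5: 0
The order-2 divided differences are all 4 (nonzero) and every higher order vanishes, so the data lies on a polynomial of degree exactly 2.

2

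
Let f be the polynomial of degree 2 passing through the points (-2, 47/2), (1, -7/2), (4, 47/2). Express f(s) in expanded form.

f(s) = 3s^2 - 6s - 1/2

Write f(s) = as^2 + bs + c. Substituting each data point gives a linear system:
  4a - 2b + c = 47/2
  a + b + c = -7/2
  16a + 4b + c = 47/2
Solving the system yields a = 3, b = -6, c = -1/2.
So f(s) = 3s^2 - 6s - 1/2.
Check: f(-2) = 47/2. ✓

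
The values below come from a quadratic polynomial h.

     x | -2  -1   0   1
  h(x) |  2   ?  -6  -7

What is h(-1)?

On equispaced nodes a degree-2 polynomial has vanishing third forward difference, so
  - h(-2) + 3·h(-1) - 3·h(0) + h(1) = 0.
Substituting the known values and solving for h(-1):
  3·h(-1) = -9
  h(-1) = -3.

-3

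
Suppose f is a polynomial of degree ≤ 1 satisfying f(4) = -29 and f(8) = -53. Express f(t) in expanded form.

f(t) = -6t - 5

Using the Lagrange interpolation formula with nodes 4, 8:
  L_0(t) = (t - 8) / -4
  L_1(t) = (t - 4) / 4
Then f(t) = -29·L_0(t) - 53·L_1(t).
Expanding and collecting terms gives f(t) = -6t - 5.
Check: f(8) = -53. ✓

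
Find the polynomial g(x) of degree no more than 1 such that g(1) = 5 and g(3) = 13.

Using the Lagrange interpolation formula with nodes 1, 3:
  L_0(x) = (x - 3) / -2
  L_1(x) = (x - 1) / 2
Then g(x) = 5·L_0(x) + 13·L_1(x).
Expanding and collecting terms gives g(x) = 4x + 1.
Check: g(1) = 5. ✓

g(x) = 4x + 1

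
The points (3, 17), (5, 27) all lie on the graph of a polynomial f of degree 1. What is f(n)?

Write f(n) = an + b. Substituting each data point gives a linear system:
  3a + b = 17
  5a + b = 27
Solving the system yields a = 5, b = 2.
So f(n) = 5n + 2.
Check: f(3) = 17. ✓

f(n) = 5n + 2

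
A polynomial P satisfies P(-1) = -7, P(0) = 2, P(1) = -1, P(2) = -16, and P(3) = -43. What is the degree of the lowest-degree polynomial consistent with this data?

Forward differences of the values at u = -1, 0, 1, 2, 3:
  P  : -7  2  -1  -16  -43
  Δ  : 9  -3  -15  -27
  Δ^2: -12  -12  -12
  Δ^3: 0  0
  Δ^4: 0
The second differences are constant (-12) and nonzero, while all higher differences vanish, so the minimal degree is 2.

2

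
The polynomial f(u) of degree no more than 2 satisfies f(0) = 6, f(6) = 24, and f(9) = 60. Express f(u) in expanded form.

f(u) = u^2 - 3u + 6

Write f(u) = au^2 + bu + c. Substituting each data point gives a linear system:
  c = 6
  36a + 6b + c = 24
  81a + 9b + c = 60
Solving the system yields a = 1, b = -3, c = 6.
So f(u) = u^2 - 3u + 6.
Check: f(0) = 6. ✓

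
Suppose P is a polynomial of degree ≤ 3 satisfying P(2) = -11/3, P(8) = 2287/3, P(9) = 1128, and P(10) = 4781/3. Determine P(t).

P(t) = 2t^3 - 4t^2 - (1/3)t - 3

Using the Lagrange interpolation formula with nodes 2, 8, 9, 10:
  L_0(t) = (t - 8)(t - 9)(t - 10) / -336
  L_1(t) = (t - 2)(t - 9)(t - 10) / 12
  L_2(t) = (t - 2)(t - 8)(t - 10) / -7
  L_3(t) = (t - 2)(t - 8)(t - 9) / 16
Then P(t) = -11/3·L_0(t) + 2287/3·L_1(t) + 1128·L_2(t) + 4781/3·L_3(t).
Expanding and collecting terms gives P(t) = 2t^3 - 4t^2 - (1/3)t - 3.
Check: P(2) = -11/3. ✓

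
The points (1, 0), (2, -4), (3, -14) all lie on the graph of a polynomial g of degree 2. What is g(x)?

Using the Lagrange interpolation formula with nodes 1, 2, 3:
  L_0(x) = (x - 2)(x - 3) / 2
  L_1(x) = (x - 1)(x - 3) / -1
  L_2(x) = (x - 1)(x - 2) / 2
Then g(x) = 0·L_0(x) - 4·L_1(x) - 14·L_2(x).
Expanding and collecting terms gives g(x) = -3x² + 5x - 2.
Check: g(2) = -4. ✓

g(x) = -3x^2 + 5x - 2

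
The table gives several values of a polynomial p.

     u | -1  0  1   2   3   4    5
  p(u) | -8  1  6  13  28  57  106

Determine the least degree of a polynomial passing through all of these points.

3

Forward differences of the values at u = -1, 0, 1, 2, 3, 4, 5:
  p  : -8  1  6  13  28  57  106
  Δ  : 9  5  7  15  29  49
  Δ^2: -4  2  8  14  20
  Δ^3: 6  6  6  6
  Δ^4: 0  0  0
  Δ^5: 0  0
  Δ^6: 0
The third differences are constant (6) and nonzero, while all higher differences vanish, so the minimal degree is 3.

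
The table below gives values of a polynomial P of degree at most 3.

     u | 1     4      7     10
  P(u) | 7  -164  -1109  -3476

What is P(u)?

P(u) = -4u^3 + 5u^2 + 2u + 4

Write P(u) = au^3 + bu^2 + cu + d. Substituting each data point gives a linear system:
  a + b + c + d = 7
  64a + 16b + 4c + d = -164
  343a + 49b + 7c + d = -1109
  1000a + 100b + 10c + d = -3476
Solving the system yields a = -4, b = 5, c = 2, d = 4.
So P(u) = -4u^3 + 5u^2 + 2u + 4.
Check: P(4) = -164. ✓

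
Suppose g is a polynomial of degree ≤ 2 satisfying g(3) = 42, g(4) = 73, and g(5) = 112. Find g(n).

g(n) = 4n^2 + 3n - 3

Using the Lagrange interpolation formula with nodes 3, 4, 5:
  L_0(n) = (n - 4)(n - 5) / 2
  L_1(n) = (n - 3)(n - 5) / -1
  L_2(n) = (n - 3)(n - 4) / 2
Then g(n) = 42·L_0(n) + 73·L_1(n) + 112·L_2(n).
Expanding and collecting terms gives g(n) = 4n^2 + 3n - 3.
Check: g(3) = 42. ✓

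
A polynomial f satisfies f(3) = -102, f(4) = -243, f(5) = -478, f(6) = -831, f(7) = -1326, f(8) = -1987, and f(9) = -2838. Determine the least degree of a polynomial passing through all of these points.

3

Forward differences of the values at x = 3, 4, 5, 6, 7, 8, 9:
  f  : -102  -243  -478  -831  -1326  -1987  -2838
  Δ  : -141  -235  -353  -495  -661  -851
  Δ^2: -94  -118  -142  -166  -190
  Δ^3: -24  -24  -24  -24
  Δ^4: 0  0  0
  Δ^5: 0  0
  Δ^6: 0
The third differences are constant (-24) and nonzero, while all higher differences vanish, so the minimal degree is 3.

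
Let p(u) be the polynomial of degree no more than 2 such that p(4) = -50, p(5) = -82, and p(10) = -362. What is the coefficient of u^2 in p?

-4

Write p(u) = au^2 + bu + c. Substituting each data point gives a linear system:
  16a + 4b + c = -50
  25a + 5b + c = -82
  100a + 10b + c = -362
Solving the system yields a = -4, b = 4, c = -2.
So p(u) = -4u² + 4u - 2.
The leading coefficient is -4.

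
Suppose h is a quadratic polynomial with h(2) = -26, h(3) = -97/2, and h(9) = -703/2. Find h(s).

h(s) = -4s^2 - (5/2)s - 5

Using the Lagrange interpolation formula with nodes 2, 3, 9:
  L_0(s) = (s - 3)(s - 9) / 7
  L_1(s) = (s - 2)(s - 9) / -6
  L_2(s) = (s - 2)(s - 3) / 42
Then h(s) = -26·L_0(s) - 97/2·L_1(s) - 703/2·L_2(s).
Expanding and collecting terms gives h(s) = -4s² - (5/2)s - 5.
Check: h(2) = -26. ✓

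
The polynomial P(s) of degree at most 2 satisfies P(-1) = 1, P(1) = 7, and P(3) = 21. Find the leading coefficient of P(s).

Write P(s) = as^2 + bs + c. Substituting each data point gives a linear system:
  a - b + c = 1
  a + b + c = 7
  9a + 3b + c = 21
Solving the system yields a = 1, b = 3, c = 3.
So P(s) = s² + 3s + 3.
The leading coefficient is 1.

1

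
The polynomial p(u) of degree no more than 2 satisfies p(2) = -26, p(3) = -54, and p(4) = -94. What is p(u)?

p(u) = -6u^2 + 2u - 6

Using the Lagrange interpolation formula with nodes 2, 3, 4:
  L_0(u) = (u - 3)(u - 4) / 2
  L_1(u) = (u - 2)(u - 4) / -1
  L_2(u) = (u - 2)(u - 3) / 2
Then p(u) = -26·L_0(u) - 54·L_1(u) - 94·L_2(u).
Expanding and collecting terms gives p(u) = -6u^2 + 2u - 6.
Check: p(2) = -26. ✓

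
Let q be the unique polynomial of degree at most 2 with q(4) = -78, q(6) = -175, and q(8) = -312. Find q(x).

q(x) = -5x^2 + (3/2)x - 4

Write q(x) = ax^2 + bx + c. Substituting each data point gives a linear system:
  16a + 4b + c = -78
  36a + 6b + c = -175
  64a + 8b + c = -312
Solving the system yields a = -5, b = 3/2, c = -4.
So q(x) = -5x² + (3/2)x - 4.
Check: q(4) = -78. ✓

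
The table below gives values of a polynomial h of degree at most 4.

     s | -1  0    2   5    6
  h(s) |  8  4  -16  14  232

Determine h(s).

Write h(s) = as^4 + bs^3 + cs^2 + ds + e. Substituting each data point gives a linear system:
  a - b + c - d + e = 8
  e = 4
  16a + 8b + 4c + 2d + e = -16
  625a + 125b + 25c + 5d + e = 14
  1296a + 216b + 36c + 6d + e = 232
Solving the system yields a = 1, b = -5, c = 0, d = 2, e = 4.
So h(s) = s^4 - 5s^3 + 2s + 4.
Check: h(6) = 232. ✓

h(s) = s^4 - 5s^3 + 2s + 4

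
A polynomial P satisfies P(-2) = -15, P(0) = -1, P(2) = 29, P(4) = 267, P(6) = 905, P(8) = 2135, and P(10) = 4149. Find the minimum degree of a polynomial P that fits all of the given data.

Forward differences of the values at u = -2, 0, 2, 4, 6, 8, 10:
  P  : -15  -1  29  267  905  2135  4149
  Δ  : 14  30  238  638  1230  2014
  Δ^2: 16  208  400  592  784
  Δ^3: 192  192  192  192
  Δ^4: 0  0  0
  Δ^5: 0  0
  Δ^6: 0
The third differences are constant (192) and nonzero, while all higher differences vanish, so the minimal degree is 3.

3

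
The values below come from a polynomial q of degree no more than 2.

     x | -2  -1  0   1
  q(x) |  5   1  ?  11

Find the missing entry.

3

On equispaced nodes a degree-2 polynomial has vanishing third forward difference, so
  - q(-2) + 3·q(-1) - 3·q(0) + q(1) = 0.
Substituting the known values and solving for q(0):
  -3·q(0) = -9
  q(0) = 3.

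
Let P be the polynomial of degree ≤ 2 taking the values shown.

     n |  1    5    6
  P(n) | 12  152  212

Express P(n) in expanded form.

P(n) = 5n^2 + 5n + 2

Write P(n) = an^2 + bn + c. Substituting each data point gives a linear system:
  a + b + c = 12
  25a + 5b + c = 152
  36a + 6b + c = 212
Solving the system yields a = 5, b = 5, c = 2.
So P(n) = 5n^2 + 5n + 2.
Check: P(1) = 12. ✓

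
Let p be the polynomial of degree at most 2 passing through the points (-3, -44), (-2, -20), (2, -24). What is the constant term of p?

Write p(s) = as^2 + bs + c. Substituting each data point gives a linear system:
  9a - 3b + c = -44
  4a - 2b + c = -20
  4a + 2b + c = -24
Solving the system yields a = -5, b = -1, c = -2.
So p(s) = -5s^2 - s - 2.
The constant term is -2.

-2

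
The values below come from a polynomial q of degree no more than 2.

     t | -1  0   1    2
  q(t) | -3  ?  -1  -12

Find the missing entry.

The 3 known points determine the degree-2 polynomial uniquely.
Write q(t) = at^2 + bt + c. Substituting each data point gives a linear system:
  a - b + c = -3
  a + b + c = -1
  4a + 2b + c = -12
Solving the system yields a = -4, b = 1, c = 2.
So q(t) = -4t^2 + t + 2.
Then q(0) = 2.

2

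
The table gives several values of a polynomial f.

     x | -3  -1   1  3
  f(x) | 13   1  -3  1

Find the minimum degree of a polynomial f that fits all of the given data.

Forward differences of the values at x = -3, -1, 1, 3:
  f  : 13  1  -3  1
  Δ  : -12  -4  4
  Δ^2: 8  8
  Δ^3: 0
The second differences are constant (8) and nonzero, while all higher differences vanish, so the minimal degree is 2.

2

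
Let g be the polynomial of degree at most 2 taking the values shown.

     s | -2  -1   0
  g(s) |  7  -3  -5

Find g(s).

Using the Lagrange interpolation formula with nodes -2, -1, 0:
  L_0(s) = (s + 1)s / 2
  L_1(s) = (s + 2)s / -1
  L_2(s) = (s + 2)(s + 1) / 2
Then g(s) = 7·L_0(s) - 3·L_1(s) - 5·L_2(s).
Expanding and collecting terms gives g(s) = 4s^2 + 2s - 5.
Check: g(0) = -5. ✓

g(s) = 4s^2 + 2s - 5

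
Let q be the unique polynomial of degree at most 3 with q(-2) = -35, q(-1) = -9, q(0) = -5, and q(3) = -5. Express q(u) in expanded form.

Write q(u) = au^3 + bu^2 + cu + d. Substituting each data point gives a linear system:
  -8a + 4b - 2c + d = -35
  -a + b - c + d = -9
  d = -5
  27a + 9b + 3c + d = -5
Solving the system yields a = 2, b = -5, c = -3, d = -5.
So q(u) = 2u^3 - 5u^2 - 3u - 5.
Check: q(-1) = -9. ✓

q(u) = 2u^3 - 5u^2 - 3u - 5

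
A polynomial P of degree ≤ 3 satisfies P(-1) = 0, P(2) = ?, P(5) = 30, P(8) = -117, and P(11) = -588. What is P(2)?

15

The 4 known points determine the degree-3 polynomial uniquely.
Write P(t) = at^3 + bt^2 + ct + d. Substituting each data point gives a linear system:
  -a + b - c + d = 0
  125a + 25b + 5c + d = 30
  512a + 64b + 8c + d = -117
  1331a + 121b + 11c + d = -588
Solving the system yields a = -1, b = 6, c = 2, d = -5.
So P(t) = -t^3 + 6t^2 + 2t - 5.
Then P(2) = 15.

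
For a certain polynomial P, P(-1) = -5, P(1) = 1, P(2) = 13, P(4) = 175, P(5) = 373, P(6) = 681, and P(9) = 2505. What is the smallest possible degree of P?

Divided differences on the nodes -1, 1, 2, 4, 5, 6, 9:
  order 0: -5  1  13  175  373  681  2505
  order 1: 3  12  81  198  308  608
  order 2: 3  23  39  55  75
  order 3: 4  4  4  4
  order 4: 0  0  0
  order 5: 0  0
  order 6: 0
The order-3 divided differences are all 4 (nonzero) and every higher order vanishes, so the data lies on a polynomial of degree exactly 3.

3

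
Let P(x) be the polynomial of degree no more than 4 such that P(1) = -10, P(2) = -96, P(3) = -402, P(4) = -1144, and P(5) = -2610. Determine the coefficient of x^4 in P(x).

-3

Write P(x) = ax^4 + bx^3 + cx^2 + dx + e. Substituting each data point gives a linear system:
  a + b + c + d + e = -10
  16a + 8b + 4c + 2d + e = -96
  81a + 27b + 9c + 3d + e = -402
  256a + 64b + 16c + 4d + e = -1144
  625a + 125b + 25c + 5d + e = -2610
Solving the system yields a = -3, b = -6, c = 1, d = -2, e = 0.
So P(x) = -3x⁴ - 6x³ + x² - 2x.
The leading coefficient is -3.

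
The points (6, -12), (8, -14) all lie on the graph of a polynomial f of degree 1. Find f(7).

Using the Lagrange interpolation formula with nodes 6, 8:
  L_0(u) = (u - 8) / -2
  L_1(u) = (u - 6) / 2
Then f(u) = -12·L_0(u) - 14·L_1(u).
Expanding and collecting terms gives f(u) = -u - 6.
Evaluating at u = 7: f(7) = -13.

-13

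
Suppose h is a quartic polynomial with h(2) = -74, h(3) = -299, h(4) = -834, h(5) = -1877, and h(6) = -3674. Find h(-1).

Using the Lagrange interpolation formula with nodes 2, 3, 4, 5, 6:
  L_0(s) = (s - 3)(s - 4)(s - 5)(s - 6) / 24
  L_1(s) = (s - 2)(s - 4)(s - 5)(s - 6) / -6
  L_2(s) = (s - 2)(s - 3)(s - 5)(s - 6) / 4
  L_3(s) = (s - 2)(s - 3)(s - 4)(s - 6) / -6
  L_4(s) = (s - 2)(s - 3)(s - 4)(s - 5) / 24
Then h(s) = -74·L_0(s) - 299·L_1(s) - 834·L_2(s) - 1877·L_3(s) - 3674·L_4(s).
Expanding and collecting terms gives h(s) = -2s⁴ - 5s³ - 2.
Evaluating at s = -1: h(-1) = 1.

1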